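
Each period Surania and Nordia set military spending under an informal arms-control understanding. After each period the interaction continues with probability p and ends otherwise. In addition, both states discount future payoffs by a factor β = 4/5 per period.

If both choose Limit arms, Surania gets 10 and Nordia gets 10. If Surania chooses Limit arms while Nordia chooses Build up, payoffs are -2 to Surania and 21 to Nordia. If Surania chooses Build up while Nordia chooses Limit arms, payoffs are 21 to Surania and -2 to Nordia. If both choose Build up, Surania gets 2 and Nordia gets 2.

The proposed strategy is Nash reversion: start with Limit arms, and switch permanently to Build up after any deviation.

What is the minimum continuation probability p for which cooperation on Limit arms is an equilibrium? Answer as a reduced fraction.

Expected continuation weight on next period's payoff is β·p = 4/5·p, which plays the role of the discount factor.
Cooperation requires 4/5·p ≥ (21−10)/(21−2) = 11/19, hence p ≥ 55/76.

55/76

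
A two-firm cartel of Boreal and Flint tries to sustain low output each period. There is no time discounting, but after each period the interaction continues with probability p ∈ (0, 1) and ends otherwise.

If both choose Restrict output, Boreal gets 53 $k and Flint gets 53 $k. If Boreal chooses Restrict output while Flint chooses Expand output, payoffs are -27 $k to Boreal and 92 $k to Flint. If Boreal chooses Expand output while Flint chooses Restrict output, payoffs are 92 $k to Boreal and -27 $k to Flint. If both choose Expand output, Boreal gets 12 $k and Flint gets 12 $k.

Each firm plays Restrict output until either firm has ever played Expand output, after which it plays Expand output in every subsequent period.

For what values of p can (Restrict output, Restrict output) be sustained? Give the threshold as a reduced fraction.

39/80

Expected cooperation value is 53 + p·53 + p²·53 + … = 53/(1−p); deviation gives 92 + p·12/(1−p).
53 ≥ 92(1−p) + 12p ⇒ 80p ≥ 39 ⇒ p ≥ 39/80.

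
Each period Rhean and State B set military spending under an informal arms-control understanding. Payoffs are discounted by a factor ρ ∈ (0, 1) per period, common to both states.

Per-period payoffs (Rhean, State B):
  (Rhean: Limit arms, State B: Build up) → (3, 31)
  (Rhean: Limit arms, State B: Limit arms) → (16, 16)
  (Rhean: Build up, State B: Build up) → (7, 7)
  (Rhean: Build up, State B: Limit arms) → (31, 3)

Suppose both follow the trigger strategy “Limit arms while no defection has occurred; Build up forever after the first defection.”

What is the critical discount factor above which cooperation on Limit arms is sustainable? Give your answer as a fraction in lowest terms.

5/8

One-period gain from deviating is 31 − 16 = 15. The loss is 16 − 7 = 9 in every subsequent period, with present value 9·ρ/(1−ρ).
Deviation is unprofitable when 9·ρ/(1−ρ) ≥ 15, i.e. ρ/(1−ρ) ≥ 5/3.
Equivalently ρ ≥ 15/(15+9) = 5/8.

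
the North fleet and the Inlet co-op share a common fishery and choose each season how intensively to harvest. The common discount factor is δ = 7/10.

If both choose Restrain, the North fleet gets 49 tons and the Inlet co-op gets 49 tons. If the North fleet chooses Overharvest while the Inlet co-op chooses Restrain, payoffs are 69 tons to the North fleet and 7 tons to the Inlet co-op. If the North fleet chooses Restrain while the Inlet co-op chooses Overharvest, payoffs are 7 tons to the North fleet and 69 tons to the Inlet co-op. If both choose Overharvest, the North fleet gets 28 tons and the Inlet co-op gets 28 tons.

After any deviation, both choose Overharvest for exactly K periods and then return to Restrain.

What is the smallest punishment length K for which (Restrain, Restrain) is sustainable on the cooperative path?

Need Σ_{k=1}^{K} δ^k ≥ (69−49)/(49−28) = 0.9524 at δ = 7/10.
At K = 1 the sum is 0.7000 < 0.9524; at K = 2 it is 1.1900 ≥ 0.9524.
So the minimum punishment length is K = 2.

2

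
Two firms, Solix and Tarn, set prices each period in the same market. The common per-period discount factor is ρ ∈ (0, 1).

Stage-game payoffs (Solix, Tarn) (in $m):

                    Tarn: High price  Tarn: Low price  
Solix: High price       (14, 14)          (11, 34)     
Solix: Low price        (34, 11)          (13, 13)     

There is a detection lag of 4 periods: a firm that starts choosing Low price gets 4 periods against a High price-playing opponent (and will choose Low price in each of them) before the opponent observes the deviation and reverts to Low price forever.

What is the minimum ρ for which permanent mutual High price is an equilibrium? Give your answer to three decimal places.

0.988

The best deviation is to choose Low price for all 4 undetected periods, earning 34 each, then 13 forever once detected.
Deviation value: 34(1−ρ^4)/(1−ρ) + 13ρ^4/(1−ρ); cooperation value: 14/(1−ρ).
IC: 14 ≥ 34(1−ρ^4) + 13ρ^4 = 34 − 21ρ^4.
So ρ^4 ≥ 20/21, giving ρ ≥ (20/21)^(1/4) ≈ 0.988.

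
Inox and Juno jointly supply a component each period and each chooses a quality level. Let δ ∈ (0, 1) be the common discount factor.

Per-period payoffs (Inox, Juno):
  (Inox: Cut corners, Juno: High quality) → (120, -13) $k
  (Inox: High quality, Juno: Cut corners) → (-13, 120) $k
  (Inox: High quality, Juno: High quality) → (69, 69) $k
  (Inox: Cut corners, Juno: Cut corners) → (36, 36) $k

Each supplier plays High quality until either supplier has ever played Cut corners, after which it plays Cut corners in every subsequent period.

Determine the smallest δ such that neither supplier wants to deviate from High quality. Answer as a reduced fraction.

17/28

One-period gain from deviating is 120 − 69 = 51. The loss is 69 − 36 = 33 in every subsequent period, with present value 33·δ/(1−δ).
Deviation is unprofitable when 33·δ/(1−δ) ≥ 51, i.e. δ/(1−δ) ≥ 17/11.
Equivalently δ ≥ 51/(51+33) = 17/28.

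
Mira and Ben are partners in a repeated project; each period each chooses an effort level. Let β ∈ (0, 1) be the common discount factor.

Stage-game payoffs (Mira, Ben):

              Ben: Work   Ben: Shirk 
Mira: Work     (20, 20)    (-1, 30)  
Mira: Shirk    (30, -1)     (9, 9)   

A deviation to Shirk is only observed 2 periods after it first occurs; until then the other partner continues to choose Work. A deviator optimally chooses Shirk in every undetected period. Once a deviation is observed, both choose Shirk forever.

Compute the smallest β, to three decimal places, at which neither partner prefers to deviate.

Deviating for the 2 undetected periods gains 30−20 = 10 per period over cooperation, then loses 20−9 = 11 per period forever once punishment starts.
Gain: 10(1 + β + … + β^1); loss: 11·β^2/(1−β).
No profitable deviation ⇔ 10(1−β^2) ≤ 11·β^2, i.e. β^2 ≥ 10/(10+11) = 10/21.
Hence β ≥ (10/21)^(1/2) ≈ 0.690.

0.690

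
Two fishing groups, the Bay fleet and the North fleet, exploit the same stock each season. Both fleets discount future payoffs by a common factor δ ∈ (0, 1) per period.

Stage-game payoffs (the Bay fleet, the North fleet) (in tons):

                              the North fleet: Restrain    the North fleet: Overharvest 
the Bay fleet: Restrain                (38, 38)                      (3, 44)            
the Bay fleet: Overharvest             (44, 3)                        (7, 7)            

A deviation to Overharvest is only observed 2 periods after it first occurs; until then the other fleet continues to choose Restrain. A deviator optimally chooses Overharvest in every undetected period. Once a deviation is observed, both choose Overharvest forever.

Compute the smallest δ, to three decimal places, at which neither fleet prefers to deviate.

A deviator earns 44 for 2 periods, then 7 forever; cooperating earns 38 forever. Multiplying the IC by (1−δ):
38 ≥ 44(1−δ^2) + 7δ^2, so 37·δ^2 ≥ 6 and δ^2 ≥ 6/37.
δ ≥ (6/37)^(1/2) ≈ 0.403.

0.403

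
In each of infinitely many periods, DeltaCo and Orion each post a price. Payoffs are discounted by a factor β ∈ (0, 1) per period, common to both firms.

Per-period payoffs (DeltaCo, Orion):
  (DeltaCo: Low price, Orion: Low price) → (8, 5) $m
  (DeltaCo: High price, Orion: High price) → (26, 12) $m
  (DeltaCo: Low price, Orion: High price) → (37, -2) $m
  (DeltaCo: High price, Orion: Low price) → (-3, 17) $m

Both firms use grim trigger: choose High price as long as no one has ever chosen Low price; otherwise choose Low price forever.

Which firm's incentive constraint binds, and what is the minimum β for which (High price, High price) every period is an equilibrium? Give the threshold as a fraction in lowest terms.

Orion; β ≥ 5/12

DeltaCo: cooperation gives 26 each period; deviation gives 37 once then 8 forever.
  26/(1−β) ≥ 37 + 8β/(1−β) ⇒ β ≥ 11/29.
Orion: cooperation gives 12 each period; deviation gives 17 once then 5 forever.
  β ≥ 5/12.
Both must hold, so the binding constraint is Orion's: β ≥ 5/12.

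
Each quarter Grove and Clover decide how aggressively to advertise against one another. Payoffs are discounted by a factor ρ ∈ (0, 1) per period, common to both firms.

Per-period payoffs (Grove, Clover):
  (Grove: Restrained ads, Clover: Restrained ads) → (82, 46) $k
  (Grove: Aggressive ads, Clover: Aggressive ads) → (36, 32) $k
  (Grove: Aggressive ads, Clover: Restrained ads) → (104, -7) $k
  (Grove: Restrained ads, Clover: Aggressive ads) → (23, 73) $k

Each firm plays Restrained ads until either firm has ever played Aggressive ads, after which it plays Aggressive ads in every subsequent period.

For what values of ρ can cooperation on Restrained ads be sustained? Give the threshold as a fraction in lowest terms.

For Grove: deviation gain 104−82 = 22, per-period punishment loss 82−36 = 46. IC gives ρ ≥ 22/68 = 11/34.
For Clover: gain 27, loss 14 per period, so ρ ≥ 27/41.
The tighter constraint is Clover's, so cooperation needs ρ ≥ 27/41.

27/41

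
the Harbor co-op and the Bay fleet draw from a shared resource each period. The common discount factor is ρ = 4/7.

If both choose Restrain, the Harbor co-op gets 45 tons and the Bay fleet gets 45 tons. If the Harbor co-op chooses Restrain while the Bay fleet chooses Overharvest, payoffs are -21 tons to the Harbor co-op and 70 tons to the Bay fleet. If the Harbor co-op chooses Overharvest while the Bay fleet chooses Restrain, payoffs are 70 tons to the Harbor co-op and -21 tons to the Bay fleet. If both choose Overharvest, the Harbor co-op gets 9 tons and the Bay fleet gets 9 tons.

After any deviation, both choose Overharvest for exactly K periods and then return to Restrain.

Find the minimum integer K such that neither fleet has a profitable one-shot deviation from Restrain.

2

Need Σ_{k=1}^{K} ρ^k ≥ (70−45)/(45−9) = 0.6944 at ρ = 4/7.
At K = 1 the sum is 0.5714 < 0.6944; at K = 2 it is 0.8980 ≥ 0.6944.
So the minimum punishment length is K = 2.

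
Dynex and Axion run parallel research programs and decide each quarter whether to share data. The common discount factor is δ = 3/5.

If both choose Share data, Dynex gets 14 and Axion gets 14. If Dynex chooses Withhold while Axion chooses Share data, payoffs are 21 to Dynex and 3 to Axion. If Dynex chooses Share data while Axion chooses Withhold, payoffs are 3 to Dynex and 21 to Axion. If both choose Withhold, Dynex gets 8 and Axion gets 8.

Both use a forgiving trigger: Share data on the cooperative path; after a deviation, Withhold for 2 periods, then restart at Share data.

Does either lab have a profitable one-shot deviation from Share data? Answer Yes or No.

A one-shot deviation gives 21 now, then 8 for 2 periods, then back to 14.
Gain from deviating: (21−14) today; loss: (14−8) in each of the next 2 periods.
No-deviation condition: (14−8)(δ+…+δ^2) ≥ 21−14, i.e. δ+…+δ^2 ≥ 7/6.
At δ = 3/5: δ+…+δ^2 = 0.9600 < 1.1667.
So cooperation is not sustainable.

Yes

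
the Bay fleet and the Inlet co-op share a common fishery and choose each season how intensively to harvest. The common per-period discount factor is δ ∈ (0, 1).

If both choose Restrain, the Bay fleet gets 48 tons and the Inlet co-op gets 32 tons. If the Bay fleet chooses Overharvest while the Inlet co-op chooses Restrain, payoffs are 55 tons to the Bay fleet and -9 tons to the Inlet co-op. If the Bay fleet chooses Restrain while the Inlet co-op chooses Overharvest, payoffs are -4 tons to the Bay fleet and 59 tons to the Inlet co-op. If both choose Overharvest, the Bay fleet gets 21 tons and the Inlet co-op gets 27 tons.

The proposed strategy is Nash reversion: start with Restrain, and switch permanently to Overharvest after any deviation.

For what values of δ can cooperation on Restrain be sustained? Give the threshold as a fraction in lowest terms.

For the Bay fleet: deviation gain 55−48 = 7, per-period punishment loss 48−21 = 27. IC gives δ ≥ 7/34.
For the Inlet co-op: gain 27, loss 5 per period, so δ ≥ 27/32.
The tighter constraint is the Inlet co-op's, so cooperation needs δ ≥ 27/32.

27/32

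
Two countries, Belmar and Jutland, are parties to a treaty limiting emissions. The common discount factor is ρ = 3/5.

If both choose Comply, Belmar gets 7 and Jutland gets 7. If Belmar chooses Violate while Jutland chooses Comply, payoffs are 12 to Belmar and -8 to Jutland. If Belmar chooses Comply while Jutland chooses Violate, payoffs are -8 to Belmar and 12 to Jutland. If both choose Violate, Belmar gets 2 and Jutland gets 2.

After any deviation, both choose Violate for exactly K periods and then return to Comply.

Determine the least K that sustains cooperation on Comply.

No profitable deviation requires (7−2)(ρ+…+ρ^K) ≥ 12−7, i.e. ρ+…+ρ^K ≥ 1 ≈ 1.0000.
With ρ = 3/5, the partial sums are K=1: 0.6000, K=2: 0.9600, K=3: 1.1760.
K = 3 is the first length at which the sum reaches 1.0000.

3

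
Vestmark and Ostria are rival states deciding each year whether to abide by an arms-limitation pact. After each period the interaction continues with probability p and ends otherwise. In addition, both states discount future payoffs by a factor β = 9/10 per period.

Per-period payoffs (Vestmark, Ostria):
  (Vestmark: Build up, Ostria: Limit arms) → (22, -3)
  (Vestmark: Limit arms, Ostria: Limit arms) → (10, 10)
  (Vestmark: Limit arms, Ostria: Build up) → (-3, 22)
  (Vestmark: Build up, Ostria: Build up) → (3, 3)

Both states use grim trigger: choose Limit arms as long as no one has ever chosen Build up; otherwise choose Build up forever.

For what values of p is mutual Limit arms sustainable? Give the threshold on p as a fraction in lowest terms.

Expected continuation weight on next period's payoff is β·p = 9/10·p, which plays the role of the discount factor.
Cooperation requires 9/10·p ≥ (22−10)/(22−3) = 12/19, hence p ≥ 40/57.

40/57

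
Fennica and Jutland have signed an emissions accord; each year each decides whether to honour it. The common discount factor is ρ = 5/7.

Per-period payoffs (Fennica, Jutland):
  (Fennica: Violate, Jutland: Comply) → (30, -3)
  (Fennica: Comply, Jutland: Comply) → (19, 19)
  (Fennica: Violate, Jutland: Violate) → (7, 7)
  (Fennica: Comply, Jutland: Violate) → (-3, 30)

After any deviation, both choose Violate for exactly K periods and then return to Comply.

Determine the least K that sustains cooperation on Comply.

IC: ρ(1−ρ^K)/(1−ρ) ≥ (30−19)/(19−7) = 11/12.
With ρ = 5/7: need 1 − ρ^K ≥ 11/12·(1−5/7)/(5/7), i.e. ρ^K ≤ 0.6333.
Since (5/7)^1 = 0.7143 and (5/7)^2 = 0.5102, the smallest such K is 2.

2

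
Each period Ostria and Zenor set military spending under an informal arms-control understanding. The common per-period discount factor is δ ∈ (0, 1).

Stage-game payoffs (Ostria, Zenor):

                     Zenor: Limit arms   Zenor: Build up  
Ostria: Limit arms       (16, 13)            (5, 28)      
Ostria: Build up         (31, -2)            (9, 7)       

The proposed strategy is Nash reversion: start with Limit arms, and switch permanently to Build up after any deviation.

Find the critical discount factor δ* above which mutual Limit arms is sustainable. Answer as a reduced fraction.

5/7

Ostria: cooperation gives 16 each period; deviation gives 31 once then 9 forever.
  16/(1−δ) ≥ 31 + 9δ/(1−δ) ⇒ δ ≥ 15/22.
Zenor: cooperation gives 13 each period; deviation gives 28 once then 7 forever.
  δ ≥ 15/21 = 5/7.
Both must hold, so the binding constraint is Zenor's: δ ≥ 5/7.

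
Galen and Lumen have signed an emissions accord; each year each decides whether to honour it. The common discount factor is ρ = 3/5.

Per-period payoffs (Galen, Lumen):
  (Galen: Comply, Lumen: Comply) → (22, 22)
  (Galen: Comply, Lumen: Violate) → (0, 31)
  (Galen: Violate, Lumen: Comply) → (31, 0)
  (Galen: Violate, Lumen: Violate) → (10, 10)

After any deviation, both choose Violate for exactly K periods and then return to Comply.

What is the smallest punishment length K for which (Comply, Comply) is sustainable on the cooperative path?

Need Σ_{k=1}^{K} ρ^k ≥ (31−22)/(22−10) = 0.7500 at ρ = 3/5.
At K = 1 the sum is 0.6000 < 0.7500; at K = 2 it is 0.9600 ≥ 0.7500.
So the minimum punishment length is K = 2.

2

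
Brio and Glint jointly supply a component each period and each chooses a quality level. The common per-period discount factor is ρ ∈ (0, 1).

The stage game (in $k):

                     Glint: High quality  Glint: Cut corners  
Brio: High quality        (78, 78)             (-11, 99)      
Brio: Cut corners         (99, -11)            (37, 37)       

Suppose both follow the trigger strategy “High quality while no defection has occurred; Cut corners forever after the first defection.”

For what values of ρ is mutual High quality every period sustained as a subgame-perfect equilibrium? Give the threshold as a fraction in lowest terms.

Cooperation forever yields 78 each period: 78/(1−ρ).
Deviating yields 99 once, then 37 forever: 99 + 37ρ/(1−ρ).
No profitable deviation requires 78/(1−ρ) ≥ 99 + 37ρ/(1−ρ).
Multiplying by (1−ρ): 78 ≥ 99(1−ρ) + 37ρ = 99 − 62ρ.
So 62ρ ≥ 21, i.e. ρ ≥ 21/62.

21/62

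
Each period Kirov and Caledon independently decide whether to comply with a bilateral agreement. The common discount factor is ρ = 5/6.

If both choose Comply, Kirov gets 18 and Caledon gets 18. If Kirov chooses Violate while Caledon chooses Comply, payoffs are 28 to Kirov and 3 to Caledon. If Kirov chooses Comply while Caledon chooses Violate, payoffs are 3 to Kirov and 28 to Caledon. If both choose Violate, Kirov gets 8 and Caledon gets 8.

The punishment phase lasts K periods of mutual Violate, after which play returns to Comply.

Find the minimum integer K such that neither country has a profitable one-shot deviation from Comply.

2

Need Σ_{k=1}^{K} ρ^k ≥ (28−18)/(18−8) = 1.0000 at ρ = 5/6.
At K = 1 the sum is 0.8333 < 1.0000; at K = 2 it is 1.5278 ≥ 1.0000.
So the minimum punishment length is K = 2.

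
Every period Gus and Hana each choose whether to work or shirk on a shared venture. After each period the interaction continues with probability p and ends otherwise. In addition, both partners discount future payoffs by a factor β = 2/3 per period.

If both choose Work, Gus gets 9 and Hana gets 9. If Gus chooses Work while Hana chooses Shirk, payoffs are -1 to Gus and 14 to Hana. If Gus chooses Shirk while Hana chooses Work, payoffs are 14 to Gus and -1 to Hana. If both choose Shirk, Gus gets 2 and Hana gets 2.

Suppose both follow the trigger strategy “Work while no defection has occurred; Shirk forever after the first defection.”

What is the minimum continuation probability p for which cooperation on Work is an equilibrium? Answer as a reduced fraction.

5/8

Expected continuation weight on next period's payoff is β·p = 2/3·p, which plays the role of the discount factor.
Cooperation requires 2/3·p ≥ (14−9)/(14−2) = 5/12, hence p ≥ 5/8.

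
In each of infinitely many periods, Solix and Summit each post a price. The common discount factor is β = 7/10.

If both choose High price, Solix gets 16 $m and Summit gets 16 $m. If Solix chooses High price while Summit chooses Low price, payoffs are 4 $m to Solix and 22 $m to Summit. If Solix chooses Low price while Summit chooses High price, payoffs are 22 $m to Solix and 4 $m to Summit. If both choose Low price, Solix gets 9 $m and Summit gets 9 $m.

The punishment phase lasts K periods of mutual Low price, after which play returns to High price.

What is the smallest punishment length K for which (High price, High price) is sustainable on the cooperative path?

2

No profitable deviation requires (16−9)(β+…+β^K) ≥ 22−16, i.e. β+…+β^K ≥ 6/7 ≈ 0.8571.
With β = 7/10, the partial sums are K=1: 0.7000, K=2: 1.1900.
K = 2 is the first length at which the sum reaches 0.8571.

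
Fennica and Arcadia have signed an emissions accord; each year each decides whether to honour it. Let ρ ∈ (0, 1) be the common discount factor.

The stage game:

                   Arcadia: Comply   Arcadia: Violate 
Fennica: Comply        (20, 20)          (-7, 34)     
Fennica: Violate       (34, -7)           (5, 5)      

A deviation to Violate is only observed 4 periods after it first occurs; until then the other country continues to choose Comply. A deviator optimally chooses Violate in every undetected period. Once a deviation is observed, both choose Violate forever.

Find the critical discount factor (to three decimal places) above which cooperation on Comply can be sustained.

A deviator earns 34 for 4 periods, then 5 forever; cooperating earns 20 forever. Multiplying the IC by (1−ρ):
20 ≥ 34(1−ρ^4) + 5ρ^4, so 29·ρ^4 ≥ 14 and ρ^4 ≥ 14/29.
ρ ≥ (14/29)^(1/4) ≈ 0.834.

0.834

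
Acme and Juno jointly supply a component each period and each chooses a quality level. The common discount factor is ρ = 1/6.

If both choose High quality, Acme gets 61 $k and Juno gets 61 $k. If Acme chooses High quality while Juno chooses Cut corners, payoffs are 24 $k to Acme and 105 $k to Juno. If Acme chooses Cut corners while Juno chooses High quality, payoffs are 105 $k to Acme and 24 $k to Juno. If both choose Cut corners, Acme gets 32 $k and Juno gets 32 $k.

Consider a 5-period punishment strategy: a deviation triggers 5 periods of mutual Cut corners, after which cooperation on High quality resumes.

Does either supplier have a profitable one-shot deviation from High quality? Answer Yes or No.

A one-shot deviation gives 105 now, then 32 for 5 periods, then back to 61.
Gain from deviating: (105−61) today; loss: (61−32) in each of the next 5 periods.
No-deviation condition: (61−32)(ρ+…+ρ^5) ≥ 105−61, i.e. ρ+…+ρ^5 ≥ 44/29.
At ρ = 1/6: ρ+…+ρ^5 = 0.2000 < 1.5172.
So cooperation is not sustainable.

Yes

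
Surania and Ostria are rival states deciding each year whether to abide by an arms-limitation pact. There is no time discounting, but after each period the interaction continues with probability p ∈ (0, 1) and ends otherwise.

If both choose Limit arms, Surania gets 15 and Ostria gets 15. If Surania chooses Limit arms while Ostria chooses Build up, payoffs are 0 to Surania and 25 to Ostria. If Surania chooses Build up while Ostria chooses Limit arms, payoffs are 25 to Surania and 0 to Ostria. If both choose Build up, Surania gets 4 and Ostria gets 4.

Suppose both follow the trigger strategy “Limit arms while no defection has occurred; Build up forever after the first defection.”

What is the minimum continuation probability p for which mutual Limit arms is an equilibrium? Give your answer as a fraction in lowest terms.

With no time discounting, the continuation probability p plays the role of the discount factor.
Grim-trigger IC: 15/(1−p) ≥ 25 + 4p/(1−p) ⇒ p ≥ (25−15)/(25−4) = 10/21.

10/21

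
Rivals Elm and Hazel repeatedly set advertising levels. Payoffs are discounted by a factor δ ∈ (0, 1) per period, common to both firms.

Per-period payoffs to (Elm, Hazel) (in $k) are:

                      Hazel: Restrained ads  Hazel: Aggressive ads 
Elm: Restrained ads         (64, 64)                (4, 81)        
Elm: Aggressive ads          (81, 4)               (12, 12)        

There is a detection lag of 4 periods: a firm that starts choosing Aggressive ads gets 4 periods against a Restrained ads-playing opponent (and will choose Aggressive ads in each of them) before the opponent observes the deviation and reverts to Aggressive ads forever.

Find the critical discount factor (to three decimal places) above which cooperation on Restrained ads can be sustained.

0.705

A deviator earns 81 for 4 periods, then 12 forever; cooperating earns 64 forever. Multiplying the IC by (1−δ):
64 ≥ 81(1−δ^4) + 12δ^4, so 69·δ^4 ≥ 17 and δ^4 ≥ 17/69.
δ ≥ (17/69)^(1/4) ≈ 0.705.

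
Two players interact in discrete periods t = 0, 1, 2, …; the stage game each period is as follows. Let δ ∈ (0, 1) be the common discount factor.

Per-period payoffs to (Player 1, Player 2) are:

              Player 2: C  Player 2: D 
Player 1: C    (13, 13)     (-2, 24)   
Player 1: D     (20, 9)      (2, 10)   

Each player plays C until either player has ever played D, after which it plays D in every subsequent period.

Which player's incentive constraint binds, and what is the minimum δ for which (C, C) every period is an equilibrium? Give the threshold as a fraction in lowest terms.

Player 1: cooperation gives 13 each period; deviation gives 20 once then 2 forever.
  13/(1−δ) ≥ 20 + 2δ/(1−δ) ⇒ δ ≥ 7/18.
Player 2: cooperation gives 13 each period; deviation gives 24 once then 10 forever.
  δ ≥ 11/14.
Both must hold, so the binding constraint is Player 2's: δ ≥ 11/14.

Player 2; δ ≥ 11/14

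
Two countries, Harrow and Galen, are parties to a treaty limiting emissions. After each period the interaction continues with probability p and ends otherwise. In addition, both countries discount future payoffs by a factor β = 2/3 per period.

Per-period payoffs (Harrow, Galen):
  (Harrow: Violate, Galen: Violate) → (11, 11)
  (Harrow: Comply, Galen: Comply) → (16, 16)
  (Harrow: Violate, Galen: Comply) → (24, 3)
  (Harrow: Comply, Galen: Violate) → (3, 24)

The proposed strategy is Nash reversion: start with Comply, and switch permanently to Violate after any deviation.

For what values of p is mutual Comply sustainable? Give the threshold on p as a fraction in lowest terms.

Expected continuation weight on next period's payoff is β·p = 2/3·p, which plays the role of the discount factor.
Cooperation requires 2/3·p ≥ (24−16)/(24−11) = 8/13, hence p ≥ 12/13.

12/13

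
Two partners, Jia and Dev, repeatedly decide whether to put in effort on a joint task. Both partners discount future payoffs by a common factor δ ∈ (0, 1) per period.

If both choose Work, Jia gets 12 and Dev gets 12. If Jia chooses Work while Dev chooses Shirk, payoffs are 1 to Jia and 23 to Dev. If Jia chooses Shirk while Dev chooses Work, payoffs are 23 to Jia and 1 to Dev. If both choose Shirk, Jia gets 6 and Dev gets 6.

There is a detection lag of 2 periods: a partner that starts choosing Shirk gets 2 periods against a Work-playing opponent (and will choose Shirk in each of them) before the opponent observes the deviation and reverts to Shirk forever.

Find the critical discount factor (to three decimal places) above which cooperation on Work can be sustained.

0.804

A deviator earns 23 for 2 periods, then 6 forever; cooperating earns 12 forever. Multiplying the IC by (1−δ):
12 ≥ 23(1−δ^2) + 6δ^2, so 17·δ^2 ≥ 11 and δ^2 ≥ 11/17.
δ ≥ (11/17)^(1/2) ≈ 0.804.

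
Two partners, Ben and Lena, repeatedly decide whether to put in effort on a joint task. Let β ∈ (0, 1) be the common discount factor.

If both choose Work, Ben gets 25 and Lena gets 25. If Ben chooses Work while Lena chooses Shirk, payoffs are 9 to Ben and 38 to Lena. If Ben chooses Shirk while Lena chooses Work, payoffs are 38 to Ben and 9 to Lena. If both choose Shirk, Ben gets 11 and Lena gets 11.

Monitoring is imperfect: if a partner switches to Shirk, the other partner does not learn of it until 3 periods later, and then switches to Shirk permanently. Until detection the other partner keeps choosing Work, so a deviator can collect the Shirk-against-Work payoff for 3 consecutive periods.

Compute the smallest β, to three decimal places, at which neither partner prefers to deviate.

0.784

Deviating for the 3 undetected periods gains 38−25 = 13 per period over cooperation, then loses 25−11 = 14 per period forever once punishment starts.
Gain: 13(1 + β + … + β^2); loss: 14·β^3/(1−β).
No profitable deviation ⇔ 13(1−β^3) ≤ 14·β^3, i.e. β^3 ≥ 13/(13+14) = 13/27.
Hence β ≥ (13/27)^(1/3) ≈ 0.784.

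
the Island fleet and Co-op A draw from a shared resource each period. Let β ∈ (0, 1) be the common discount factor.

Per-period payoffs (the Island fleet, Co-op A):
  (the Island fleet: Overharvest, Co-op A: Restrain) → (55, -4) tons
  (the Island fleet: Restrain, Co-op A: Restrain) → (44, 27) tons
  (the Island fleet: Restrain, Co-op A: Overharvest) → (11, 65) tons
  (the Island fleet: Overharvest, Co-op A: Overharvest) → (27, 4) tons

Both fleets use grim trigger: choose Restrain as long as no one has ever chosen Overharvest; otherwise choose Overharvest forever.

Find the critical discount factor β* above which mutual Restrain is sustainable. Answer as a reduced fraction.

the Island fleet's threshold: (55−44)/(55−27) = 11/28.
Co-op A's threshold: (65−27)/(65−4) = 38/61.
11/28 < 38/61, so Co-op A binds and β* = 38/61.

38/61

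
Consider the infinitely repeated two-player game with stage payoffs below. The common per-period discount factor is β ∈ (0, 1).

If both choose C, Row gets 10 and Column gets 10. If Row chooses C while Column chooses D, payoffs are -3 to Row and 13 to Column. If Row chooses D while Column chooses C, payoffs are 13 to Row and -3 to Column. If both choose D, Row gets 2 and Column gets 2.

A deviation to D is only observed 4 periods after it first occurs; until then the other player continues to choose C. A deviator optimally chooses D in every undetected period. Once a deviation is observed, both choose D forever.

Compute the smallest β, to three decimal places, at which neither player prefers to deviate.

0.723

A deviator earns 13 for 4 periods, then 2 forever; cooperating earns 10 forever. Multiplying the IC by (1−β):
10 ≥ 13(1−β^4) + 2β^4, so 11·β^4 ≥ 3 and β^4 ≥ 3/11.
β ≥ (3/11)^(1/4) ≈ 0.723.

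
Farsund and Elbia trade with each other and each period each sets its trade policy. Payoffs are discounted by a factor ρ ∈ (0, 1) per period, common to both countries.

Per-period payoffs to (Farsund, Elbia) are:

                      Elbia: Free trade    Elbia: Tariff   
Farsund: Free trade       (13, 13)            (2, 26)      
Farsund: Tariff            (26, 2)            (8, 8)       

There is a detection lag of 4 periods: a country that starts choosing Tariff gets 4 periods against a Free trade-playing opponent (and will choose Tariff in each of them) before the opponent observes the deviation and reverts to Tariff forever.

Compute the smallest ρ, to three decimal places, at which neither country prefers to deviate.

The best deviation is to choose Tariff for all 4 undetected periods, earning 26 each, then 8 forever once detected.
Deviation value: 26(1−ρ^4)/(1−ρ) + 8ρ^4/(1−ρ); cooperation value: 13/(1−ρ).
IC: 13 ≥ 26(1−ρ^4) + 8ρ^4 = 26 − 18ρ^4.
So ρ^4 ≥ 13/18, giving ρ ≥ (13/18)^(1/4) ≈ 0.922.

0.922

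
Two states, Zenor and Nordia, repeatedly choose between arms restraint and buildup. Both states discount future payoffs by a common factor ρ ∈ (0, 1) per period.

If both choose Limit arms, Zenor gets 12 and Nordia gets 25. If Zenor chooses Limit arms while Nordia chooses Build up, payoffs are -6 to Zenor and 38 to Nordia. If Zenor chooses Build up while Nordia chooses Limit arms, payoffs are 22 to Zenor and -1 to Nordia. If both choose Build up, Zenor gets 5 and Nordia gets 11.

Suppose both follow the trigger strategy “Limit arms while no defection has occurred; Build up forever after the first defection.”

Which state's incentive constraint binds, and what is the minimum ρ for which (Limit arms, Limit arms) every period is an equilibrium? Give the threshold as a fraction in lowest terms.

Zenor's threshold: (22−12)/(22−5) = 10/17.
Nordia's threshold: (38−25)/(38−11) = 13/27.
10/17 > 13/27, so Zenor binds and ρ* = 10/17.

Zenor; ρ ≥ 10/17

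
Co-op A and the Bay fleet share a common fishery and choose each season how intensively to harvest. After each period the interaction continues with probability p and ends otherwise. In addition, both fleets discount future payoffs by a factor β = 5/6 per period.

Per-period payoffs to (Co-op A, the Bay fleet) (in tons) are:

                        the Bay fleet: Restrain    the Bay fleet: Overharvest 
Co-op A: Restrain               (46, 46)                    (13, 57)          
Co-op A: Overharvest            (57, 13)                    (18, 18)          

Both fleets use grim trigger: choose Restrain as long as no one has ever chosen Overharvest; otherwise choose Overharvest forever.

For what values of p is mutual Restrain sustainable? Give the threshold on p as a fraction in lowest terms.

22/65

With continuation probability p and discount β, the effective per-period discount factor is βp.
Grim-trigger IC: βp ≥ (57−46)/(57−18) = 11/39.
So p ≥ (11/39)/(5/6) = 22/65.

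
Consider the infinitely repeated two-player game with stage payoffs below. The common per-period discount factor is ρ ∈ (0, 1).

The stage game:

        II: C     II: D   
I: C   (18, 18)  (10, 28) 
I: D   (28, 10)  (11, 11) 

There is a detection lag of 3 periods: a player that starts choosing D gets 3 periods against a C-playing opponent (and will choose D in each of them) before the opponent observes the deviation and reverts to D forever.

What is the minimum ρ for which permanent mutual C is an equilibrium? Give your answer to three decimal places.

Deviating for the 3 undetected periods gains 28−18 = 10 per period over cooperation, then loses 18−11 = 7 per period forever once punishment starts.
Gain: 10(1 + ρ + … + ρ^2); loss: 7·ρ^3/(1−ρ).
No profitable deviation ⇔ 10(1−ρ^3) ≤ 7·ρ^3, i.e. ρ^3 ≥ 10/(10+7) = 10/17.
Hence ρ ≥ (10/17)^(1/3) ≈ 0.838.

0.838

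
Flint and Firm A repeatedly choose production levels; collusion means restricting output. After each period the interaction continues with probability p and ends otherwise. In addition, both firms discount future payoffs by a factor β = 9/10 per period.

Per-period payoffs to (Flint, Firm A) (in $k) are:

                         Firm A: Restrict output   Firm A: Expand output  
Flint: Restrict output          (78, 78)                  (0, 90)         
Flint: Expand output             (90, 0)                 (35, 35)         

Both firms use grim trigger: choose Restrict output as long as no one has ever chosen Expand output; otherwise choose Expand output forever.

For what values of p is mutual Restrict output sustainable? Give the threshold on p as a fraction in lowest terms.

Expected continuation weight on next period's payoff is β·p = 9/10·p, which plays the role of the discount factor.
Cooperation requires 9/10·p ≥ (90−78)/(90−35) = 12/55, hence p ≥ 8/33.

8/33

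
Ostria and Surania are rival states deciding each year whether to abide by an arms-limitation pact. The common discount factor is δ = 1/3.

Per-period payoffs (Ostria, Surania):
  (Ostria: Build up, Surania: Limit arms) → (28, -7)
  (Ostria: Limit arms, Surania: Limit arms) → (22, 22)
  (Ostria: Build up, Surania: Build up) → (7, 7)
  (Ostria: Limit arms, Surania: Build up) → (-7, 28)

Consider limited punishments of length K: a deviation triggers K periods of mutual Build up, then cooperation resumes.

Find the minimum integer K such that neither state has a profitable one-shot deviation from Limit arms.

No profitable deviation requires (22−7)(δ+…+δ^K) ≥ 28−22, i.e. δ+…+δ^K ≥ 2/5 ≈ 0.4000.
With δ = 1/3, the partial sums are K=1: 0.3333, K=2: 0.4444.
K = 2 is the first length at which the sum reaches 0.4000.

2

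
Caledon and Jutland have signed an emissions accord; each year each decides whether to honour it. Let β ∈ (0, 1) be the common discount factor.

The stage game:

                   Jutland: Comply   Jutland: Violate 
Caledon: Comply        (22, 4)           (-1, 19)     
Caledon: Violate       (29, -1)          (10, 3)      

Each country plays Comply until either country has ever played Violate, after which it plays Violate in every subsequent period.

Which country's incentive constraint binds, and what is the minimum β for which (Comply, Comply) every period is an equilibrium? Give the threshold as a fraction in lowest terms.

Jutland; β ≥ 15/16

Caledon's threshold: (29−22)/(29−10) = 7/19.
Jutland's threshold: (19−4)/(19−3) = 15/16.
7/19 < 15/16, so Jutland binds and β* = 15/16.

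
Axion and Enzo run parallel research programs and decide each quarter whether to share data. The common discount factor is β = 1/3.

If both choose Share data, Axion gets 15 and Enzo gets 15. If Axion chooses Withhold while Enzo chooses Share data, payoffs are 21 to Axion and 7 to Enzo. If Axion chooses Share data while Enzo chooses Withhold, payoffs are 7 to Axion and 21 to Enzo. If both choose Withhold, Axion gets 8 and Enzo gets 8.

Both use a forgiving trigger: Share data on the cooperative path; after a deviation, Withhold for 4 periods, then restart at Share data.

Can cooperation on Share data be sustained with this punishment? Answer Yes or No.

IC: β+…+β^4 ≥ (21−15)/(15−8) = 6/7.
At β = 1/3: partial sum = 0.4938 < 0.8571. Cooperation not sustainable.

No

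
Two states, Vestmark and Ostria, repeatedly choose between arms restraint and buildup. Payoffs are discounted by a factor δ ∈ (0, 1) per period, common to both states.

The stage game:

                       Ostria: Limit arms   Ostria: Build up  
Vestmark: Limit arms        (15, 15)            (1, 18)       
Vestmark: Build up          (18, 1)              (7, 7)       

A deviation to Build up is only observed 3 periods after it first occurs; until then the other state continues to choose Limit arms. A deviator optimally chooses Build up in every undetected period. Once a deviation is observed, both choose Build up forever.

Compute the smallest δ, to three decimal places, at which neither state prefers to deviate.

0.648

Deviating for the 3 undetected periods gains 18−15 = 3 per period over cooperation, then loses 15−7 = 8 per period forever once punishment starts.
Gain: 3(1 + δ + … + δ^2); loss: 8·δ^3/(1−δ).
No profitable deviation ⇔ 3(1−δ^3) ≤ 8·δ^3, i.e. δ^3 ≥ 3/(3+8) = 3/11.
Hence δ ≥ (3/11)^(1/3) ≈ 0.648.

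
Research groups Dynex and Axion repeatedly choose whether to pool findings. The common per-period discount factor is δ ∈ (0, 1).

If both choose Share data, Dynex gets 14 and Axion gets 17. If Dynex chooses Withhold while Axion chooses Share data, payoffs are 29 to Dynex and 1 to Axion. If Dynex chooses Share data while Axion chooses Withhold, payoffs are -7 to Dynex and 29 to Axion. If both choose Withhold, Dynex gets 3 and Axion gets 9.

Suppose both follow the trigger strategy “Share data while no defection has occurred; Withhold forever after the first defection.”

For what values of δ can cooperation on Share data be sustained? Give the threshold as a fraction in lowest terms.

Dynex: cooperation gives 14 each period; deviation gives 29 once then 3 forever.
  14/(1−δ) ≥ 29 + 3δ/(1−δ) ⇒ δ ≥ 15/26.
Axion: cooperation gives 17 each period; deviation gives 29 once then 9 forever.
  δ ≥ 12/20 = 3/5.
Both must hold, so the binding constraint is Axion's: δ ≥ 3/5.

3/5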